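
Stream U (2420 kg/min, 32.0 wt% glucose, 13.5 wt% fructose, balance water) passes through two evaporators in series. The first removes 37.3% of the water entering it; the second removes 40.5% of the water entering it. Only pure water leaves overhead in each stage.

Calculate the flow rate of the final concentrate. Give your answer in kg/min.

1593 kg/min

water in feed = 2420×0.545 = 1318.9 kg/min.
After stage 1: water left = (1−0.373)×1318.9 = 826.95; stream total = 1928.1 kg/min.
After stage 2: water left = (1−0.405)×826.95 = 492.04; final concentrate = 1593.1 kg/min.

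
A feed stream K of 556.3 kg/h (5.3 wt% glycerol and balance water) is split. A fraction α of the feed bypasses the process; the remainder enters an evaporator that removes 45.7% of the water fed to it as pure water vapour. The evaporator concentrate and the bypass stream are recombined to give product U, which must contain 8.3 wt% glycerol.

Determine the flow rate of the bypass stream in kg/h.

91.69 kg/h

All 556.3×0.053 = 29.484 kg/h of glycerol reaches U, so U = 29.484/0.083 = 355.23 kg/h and vapour = 201.07 kg/h.
The evaporator receives (1−α)·556.3 of feed at 0.947 water and removes 0.457 of that water:
0.457×0.947×(1−α)×556.3 = 201.07
(1−α) = 201.07/240.75 = 0.8352;  α = 0.1648.
Bypass flow = 0.1648×556.3 = 91.693 kg/h.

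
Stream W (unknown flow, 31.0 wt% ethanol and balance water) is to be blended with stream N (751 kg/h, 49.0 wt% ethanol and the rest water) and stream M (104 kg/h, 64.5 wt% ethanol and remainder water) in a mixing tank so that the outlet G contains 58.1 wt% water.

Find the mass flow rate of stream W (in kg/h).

704.8 kg/h

Let W be the unknown flow. Total out = 855 + W.
water balance: 419.93 + 0.690·W = 0.581·(855 + W)
(0.690 − 0.581)·W = 0.581×855 − 419.93 = 76.825
W = 76.825 / 0.109 = 704.82 kg/h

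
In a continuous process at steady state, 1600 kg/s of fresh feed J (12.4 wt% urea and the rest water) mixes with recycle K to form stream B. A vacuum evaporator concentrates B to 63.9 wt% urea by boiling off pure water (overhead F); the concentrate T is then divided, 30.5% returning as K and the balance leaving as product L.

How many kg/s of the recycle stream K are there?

Overall urea balance (none leaves overhead): urea in fresh feed = urea in product, i.e. 1600×0.124 = (1−0.305)·T·0.639.
T = 198.4/(0.639×0.695) = 446.74 kg/s.
Recycle K = 0.305×446.74 = 136.26 kg/s.

136.3 kg/s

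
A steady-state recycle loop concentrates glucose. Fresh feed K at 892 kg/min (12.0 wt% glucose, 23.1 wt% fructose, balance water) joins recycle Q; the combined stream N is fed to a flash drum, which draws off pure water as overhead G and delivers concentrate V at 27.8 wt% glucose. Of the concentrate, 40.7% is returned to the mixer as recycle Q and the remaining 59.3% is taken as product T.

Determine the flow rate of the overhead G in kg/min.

507 kg/min

Overall glucose balance (none leaves overhead): glucose in fresh feed = glucose in product, i.e. 892×0.120 = (1−0.407)·V·0.278.
V = 107.04/(0.278×0.593) = 649.3 kg/min.
Recycle Q = 0.407×649.3 = 264.27 kg/min.
Combined feed N = 892 + 264.27 = 1156.3 kg/min.
Overhead G = N − V = 1156.3 − 649.3 = 506.96 kg/min.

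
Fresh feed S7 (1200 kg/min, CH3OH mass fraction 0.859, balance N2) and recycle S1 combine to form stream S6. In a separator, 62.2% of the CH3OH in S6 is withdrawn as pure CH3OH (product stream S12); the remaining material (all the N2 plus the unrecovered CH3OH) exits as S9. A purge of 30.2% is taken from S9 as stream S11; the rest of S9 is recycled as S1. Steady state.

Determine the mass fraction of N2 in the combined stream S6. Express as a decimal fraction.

0.286

N2 enters only via S7 and leaves only via the purge: 1200×0.141 = 0.302×(N2 in S9), and the separator passes all N2, so N2 in S6 = N2 in S9 = 560.26 kg/min.
CH3OH in S6: m_A = 1200×0.859 + (1−0.302)·(1−0.622)·m_A, so m_A = 1030.8/0.7362 = 1400.2 kg/min.
S6 = 1400.2 + 560.26 = 1960.5 kg/min.
N2 fraction in S6 = 560.26/1960.5 = 0.286.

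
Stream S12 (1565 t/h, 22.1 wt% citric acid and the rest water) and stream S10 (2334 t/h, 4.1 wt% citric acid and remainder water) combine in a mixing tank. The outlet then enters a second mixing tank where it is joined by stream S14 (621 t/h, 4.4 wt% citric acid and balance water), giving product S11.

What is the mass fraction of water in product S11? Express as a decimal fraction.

Overall, product flow = 4520 t/h.
water in = 1565×0.779 + 2334×0.959 + 621×0.956 = 4051.1 t/h.
water fraction in S11 = 0.896.

0.896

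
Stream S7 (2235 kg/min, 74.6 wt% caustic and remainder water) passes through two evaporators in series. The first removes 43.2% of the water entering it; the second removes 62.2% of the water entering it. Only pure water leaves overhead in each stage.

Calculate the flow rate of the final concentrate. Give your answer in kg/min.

water in feed = 2235×0.254 = 567.69 kg/min.
After stage 1: water left = (1−0.432)×567.69 = 322.45; stream total = 1989.8 kg/min.
After stage 2: water left = (1−0.622)×322.45 = 121.89; final concentrate = 1789.2 kg/min.

1789 kg/min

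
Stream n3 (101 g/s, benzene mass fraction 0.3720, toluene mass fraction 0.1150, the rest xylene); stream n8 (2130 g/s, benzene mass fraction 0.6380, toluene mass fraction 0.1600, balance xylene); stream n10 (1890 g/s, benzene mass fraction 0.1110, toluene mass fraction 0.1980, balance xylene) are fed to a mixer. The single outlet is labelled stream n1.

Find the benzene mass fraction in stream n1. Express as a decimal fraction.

Total flow out = 101 + 2130 + 1890 = 4121 g/s.
benzene in = 101×0.372 + 2130×0.638 + 1890×0.111 = 1606.3 g/s.
benzene mass fraction in n1 = 1606.3/4121 = 0.3898.

0.3898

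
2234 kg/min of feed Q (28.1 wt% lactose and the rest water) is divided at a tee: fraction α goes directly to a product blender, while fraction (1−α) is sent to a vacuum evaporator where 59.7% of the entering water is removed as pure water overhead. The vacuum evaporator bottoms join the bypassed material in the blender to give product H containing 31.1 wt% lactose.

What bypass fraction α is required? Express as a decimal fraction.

All 2234×0.281 = 627.75 kg/min of lactose reaches H, so H = 627.75/0.311 = 2018.5 kg/min and vapour = 215.5 kg/min.
The evaporator receives (1−α)·2234 of feed at 0.719 water and removes 0.597 of that water:
0.597×0.719×(1−α)×2234 = 215.5
(1−α) = 215.5/958.93 = 0.2247;  α = 0.7753.

0.775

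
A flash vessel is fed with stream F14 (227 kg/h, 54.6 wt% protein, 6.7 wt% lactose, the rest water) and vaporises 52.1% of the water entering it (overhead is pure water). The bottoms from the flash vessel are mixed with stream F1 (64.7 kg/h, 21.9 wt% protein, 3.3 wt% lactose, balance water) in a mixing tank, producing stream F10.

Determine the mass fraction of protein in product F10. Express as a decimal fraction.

0.562

Vapour removed = 0.521×0.387×227 = 45.769 kg/h; concentrate = 181.23 kg/h.
protein reaching the mixer = 123.94 (from concentrate) + 64.7×0.219 = 138.11 kg/h.
Product flow = 181.23 + 64.7 = 245.93 kg/h; protein fraction = 0.562.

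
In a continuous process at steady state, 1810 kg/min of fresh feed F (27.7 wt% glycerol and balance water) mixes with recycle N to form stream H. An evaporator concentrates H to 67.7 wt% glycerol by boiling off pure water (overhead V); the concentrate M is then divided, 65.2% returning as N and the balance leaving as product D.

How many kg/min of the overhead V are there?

Overall glycerol balance (none leaves overhead): glycerol in fresh feed = glycerol in product, i.e. 1810×0.277 = (1−0.652)·M·0.677.
M = 501.37/(0.677×0.348) = 2128.1 kg/min.
Recycle N = 0.652×2128.1 = 1387.5 kg/min.
Combined feed H = 1810 + 1387.5 = 3197.5 kg/min.
Overhead V = H − M = 3197.5 − 2128.1 = 1069.4 kg/min.

1069 kg/min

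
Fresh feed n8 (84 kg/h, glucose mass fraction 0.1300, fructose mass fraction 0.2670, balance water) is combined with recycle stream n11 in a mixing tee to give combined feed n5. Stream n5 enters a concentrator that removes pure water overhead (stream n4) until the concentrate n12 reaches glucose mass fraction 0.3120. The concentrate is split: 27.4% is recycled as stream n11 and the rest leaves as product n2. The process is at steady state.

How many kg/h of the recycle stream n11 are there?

Overall glucose balance (none leaves overhead): glucose in fresh feed = glucose in product, i.e. 84×0.130 = (1−0.274)·n12·0.312.
n12 = 10.92/(0.312×0.726) = 48.209 kg/h.
Recycle n11 = 0.274×48.209 = 13.209 kg/h.

13.21 kg/h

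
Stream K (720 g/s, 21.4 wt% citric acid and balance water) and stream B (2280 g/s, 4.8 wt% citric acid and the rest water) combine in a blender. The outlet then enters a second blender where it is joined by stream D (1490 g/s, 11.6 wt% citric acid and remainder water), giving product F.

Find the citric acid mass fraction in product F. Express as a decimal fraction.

Overall, product flow = 4490 g/s.
citric acid in = 720×0.214 + 2280×0.048 + 1490×0.116 = 436.36 g/s.
citric acid fraction in F = 0.097.

0.097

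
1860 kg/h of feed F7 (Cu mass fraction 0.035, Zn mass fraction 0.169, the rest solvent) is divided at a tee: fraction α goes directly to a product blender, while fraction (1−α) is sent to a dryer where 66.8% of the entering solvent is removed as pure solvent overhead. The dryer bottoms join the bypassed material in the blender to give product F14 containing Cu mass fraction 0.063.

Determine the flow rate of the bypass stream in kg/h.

All 1860×0.035 = 65.1 kg/h of Cu reaches F14, so F14 = 65.1/0.063 = 1033.3 kg/h and vapour = 826.67 kg/h.
The evaporator receives (1−α)·1860 of feed at 0.796 solvent and removes 0.668 of that solvent:
0.668×0.796×(1−α)×1860 = 826.67
(1−α) = 826.67/989.01 = 0.8358;  α = 0.1642.
Bypass flow = 0.1642×1860 = 305.32 kg/h.

305.3 kg/h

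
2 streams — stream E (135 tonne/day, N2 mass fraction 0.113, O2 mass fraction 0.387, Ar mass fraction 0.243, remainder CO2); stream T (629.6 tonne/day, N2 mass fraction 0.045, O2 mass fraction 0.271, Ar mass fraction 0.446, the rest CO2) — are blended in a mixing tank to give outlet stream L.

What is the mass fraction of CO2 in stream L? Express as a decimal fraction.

Total flow out = 135 + 629.6 = 764.6 tonne/day.
CO2 in = 135×0.257 + 629.6×0.238 = 184.54 tonne/day.
CO2 mass fraction in L = 184.54/764.6 = 0.241.

0.241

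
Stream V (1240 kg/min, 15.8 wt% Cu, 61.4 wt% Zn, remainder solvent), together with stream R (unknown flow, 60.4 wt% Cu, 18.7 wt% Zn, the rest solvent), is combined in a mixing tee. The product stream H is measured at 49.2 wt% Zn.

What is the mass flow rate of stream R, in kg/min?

496 kg/min

Let R be the unknown flow. Total out = 1240 + R.
Zn balance: 761.36 + 0.187·R = 0.492·(1240 + R)
(0.187 − 0.492)·R = 0.492×1240 − 761.36 = -151.28
R = -151.28 / -0.305 = 496 kg/min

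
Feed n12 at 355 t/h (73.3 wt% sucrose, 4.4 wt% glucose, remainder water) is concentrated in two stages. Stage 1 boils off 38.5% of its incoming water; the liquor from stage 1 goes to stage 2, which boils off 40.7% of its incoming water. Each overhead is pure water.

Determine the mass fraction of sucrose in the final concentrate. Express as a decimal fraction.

0.8540

water in feed = 355×0.223 = 79.165 t/h.
After stage 1: water left = (1−0.385)×79.165 = 48.686; stream total = 324.52 t/h.
After stage 2: water left = (1−0.407)×48.686 = 28.871; final concentrate = 304.71 t/h.
sucrose fraction = 260.21/304.71 = 0.8540.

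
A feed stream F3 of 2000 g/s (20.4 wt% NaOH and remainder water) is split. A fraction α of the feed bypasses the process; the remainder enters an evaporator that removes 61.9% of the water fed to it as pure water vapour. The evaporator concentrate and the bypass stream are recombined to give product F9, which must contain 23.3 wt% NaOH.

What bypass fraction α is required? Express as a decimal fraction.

0.747

All 2000×0.204 = 408 g/s of NaOH reaches F9, so F9 = 408/0.233 = 1751.1 g/s and vapour = 248.93 g/s.
The evaporator receives (1−α)·2000 of feed at 0.796 water and removes 0.619 of that water:
0.619×0.796×(1−α)×2000 = 248.93
(1−α) = 248.93/985.45 = 0.2526;  α = 0.7474.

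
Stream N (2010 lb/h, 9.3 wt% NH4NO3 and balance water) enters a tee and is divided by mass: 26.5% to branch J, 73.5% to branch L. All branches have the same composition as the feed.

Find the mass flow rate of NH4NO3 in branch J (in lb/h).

49.54 lb/h

Branch J total = 0.265×2010 = 532.65 lb/h.
NH4NO3 in J = 0.093×532.65 = 49.536 lb/h.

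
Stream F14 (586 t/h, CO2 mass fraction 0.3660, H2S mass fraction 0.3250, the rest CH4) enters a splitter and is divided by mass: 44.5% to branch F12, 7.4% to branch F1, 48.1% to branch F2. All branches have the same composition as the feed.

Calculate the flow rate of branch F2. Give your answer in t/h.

Branch F2 flow = 0.481×586 = 281.87 t/h.

281.9 t/h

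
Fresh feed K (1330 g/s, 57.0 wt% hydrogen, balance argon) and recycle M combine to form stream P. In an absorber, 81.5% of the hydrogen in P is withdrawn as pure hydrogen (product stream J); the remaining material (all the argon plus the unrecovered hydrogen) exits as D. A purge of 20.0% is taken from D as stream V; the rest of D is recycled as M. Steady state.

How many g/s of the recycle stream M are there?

2419 g/s

argon enters only via K and leaves only via the purge: 1330×0.430 = 0.200×(argon in D), and the absorber passes all argon, so argon in P = argon in D = 2859.5 g/s.
hydrogen in P: m_A = 1330×0.570 + (1−0.200)·(1−0.815)·m_A, so m_A = 758.1/0.8520 = 889.79 g/s.
D = (1−0.815)×889.79 + 2859.5 = 3024.1 g/s.
Recycle M = (1−0.200)×3024.1 = 2419.3 g/s.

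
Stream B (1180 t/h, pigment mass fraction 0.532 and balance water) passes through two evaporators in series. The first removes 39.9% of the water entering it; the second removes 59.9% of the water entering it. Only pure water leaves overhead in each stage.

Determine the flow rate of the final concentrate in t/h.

water in feed = 1180×0.468 = 552.24 t/h.
After stage 1: water left = (1−0.399)×552.24 = 331.9; stream total = 959.66 t/h.
After stage 2: water left = (1−0.599)×331.9 = 133.09; final concentrate = 760.85 t/h.

760.9 t/h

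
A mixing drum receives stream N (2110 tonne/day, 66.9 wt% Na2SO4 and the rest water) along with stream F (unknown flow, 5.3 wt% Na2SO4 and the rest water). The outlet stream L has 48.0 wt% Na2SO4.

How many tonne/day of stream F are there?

Let F be the unknown flow. Total out = 2110 + F.
Na2SO4 balance: 1411.6 + 0.053·F = 0.480·(2110 + F)
(0.053 − 0.480)·F = 0.480×2110 − 1411.6 = -398.79
F = -398.79 / -0.427 = 933.93 tonne/day

933.9 tonne/day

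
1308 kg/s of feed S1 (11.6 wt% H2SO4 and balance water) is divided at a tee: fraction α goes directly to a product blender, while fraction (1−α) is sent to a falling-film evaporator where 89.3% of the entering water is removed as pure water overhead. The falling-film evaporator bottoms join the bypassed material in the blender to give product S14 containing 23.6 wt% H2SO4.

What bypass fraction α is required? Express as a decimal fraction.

All 1308×0.116 = 151.73 kg/s of H2SO4 reaches S14, so S14 = 151.73/0.236 = 642.92 kg/s and vapour = 665.08 kg/s.
The evaporator receives (1−α)·1308 of feed at 0.884 water and removes 0.893 of that water:
0.893×0.884×(1−α)×1308 = 665.08
(1−α) = 665.08/1032.6 = 0.6441;  α = 0.3559.

0.356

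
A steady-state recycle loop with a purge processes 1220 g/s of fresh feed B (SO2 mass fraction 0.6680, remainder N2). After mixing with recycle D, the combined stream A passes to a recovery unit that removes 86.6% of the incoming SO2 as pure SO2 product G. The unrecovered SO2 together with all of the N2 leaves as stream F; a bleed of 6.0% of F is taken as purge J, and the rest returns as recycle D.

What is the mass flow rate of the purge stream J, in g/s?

412.5 g/s

N2 enters only via B and leaves only via the purge: 1220×0.332 = 0.060×(N2 in F), and the recovery unit passes all N2, so N2 in A = N2 in F = 6750.7 g/s.
SO2 in A: m_A = 1220×0.668 + (1−0.060)·(1−0.866)·m_A, so m_A = 814.96/0.8740 = 932.41 g/s.
F = (1−0.866)×932.41 + 6750.7 = 6875.6 g/s.
Purge J = 0.060×6875.6 = 412.54 g/s.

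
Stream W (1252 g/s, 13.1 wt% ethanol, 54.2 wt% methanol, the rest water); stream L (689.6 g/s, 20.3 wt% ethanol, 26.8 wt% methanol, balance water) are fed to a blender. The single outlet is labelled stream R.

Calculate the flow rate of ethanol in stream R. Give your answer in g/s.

304 g/s

ethanol out = ethanol in = 1252×0.131 + 689.6×0.203 = 304 g/s.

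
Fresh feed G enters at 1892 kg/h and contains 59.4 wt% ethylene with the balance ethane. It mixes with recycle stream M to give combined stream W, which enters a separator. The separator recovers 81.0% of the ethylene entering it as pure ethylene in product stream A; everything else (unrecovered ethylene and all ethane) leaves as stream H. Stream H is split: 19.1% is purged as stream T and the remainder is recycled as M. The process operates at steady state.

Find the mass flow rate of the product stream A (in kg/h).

1076 kg/h

ethylene in W: m_A = 1892×0.594 + (1−0.191)·(1−0.810)·m_A, so m_A = 1123.8/0.8463 = 1328 kg/h.
Product A = 0.810×1328 = 1075.7 kg/h.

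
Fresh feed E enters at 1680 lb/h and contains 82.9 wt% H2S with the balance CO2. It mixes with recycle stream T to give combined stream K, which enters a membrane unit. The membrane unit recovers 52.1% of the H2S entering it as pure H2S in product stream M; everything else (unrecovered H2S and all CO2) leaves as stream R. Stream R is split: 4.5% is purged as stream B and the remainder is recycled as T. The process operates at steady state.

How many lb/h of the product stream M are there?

H2S in K: m_A = 1680×0.829 + (1−0.045)·(1−0.521)·m_A, so m_A = 1392.7/0.5426 = 2567 lb/h.
Product M = 0.521×2567 = 1337.4 lb/h.

1337 lb/h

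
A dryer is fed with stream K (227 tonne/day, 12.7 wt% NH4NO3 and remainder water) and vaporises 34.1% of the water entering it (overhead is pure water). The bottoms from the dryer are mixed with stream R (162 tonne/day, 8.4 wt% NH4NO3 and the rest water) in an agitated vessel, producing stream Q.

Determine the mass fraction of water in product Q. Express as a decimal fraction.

Vapour removed = 0.341×0.873×227 = 67.576 tonne/day; concentrate = 159.42 tonne/day.
water reaching the mixer = 130.59 (from concentrate) + 162×0.916 = 278.99 tonne/day.
Product flow = 159.42 + 162 = 321.42 tonne/day; water fraction = 0.868.

0.868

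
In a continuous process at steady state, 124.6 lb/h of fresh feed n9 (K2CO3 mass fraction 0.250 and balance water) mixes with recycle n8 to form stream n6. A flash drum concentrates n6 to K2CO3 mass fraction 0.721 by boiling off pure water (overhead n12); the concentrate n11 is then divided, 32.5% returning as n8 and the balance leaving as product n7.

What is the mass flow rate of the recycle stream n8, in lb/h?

20.8 lb/h

Overall K2CO3 balance (none leaves overhead): K2CO3 in fresh feed = K2CO3 in product, i.e. 124.6×0.250 = (1−0.325)·n11·0.721.
n11 = 31.15/(0.721×0.675) = 64.006 lb/h.
Recycle n8 = 0.325×64.006 = 20.802 lb/h.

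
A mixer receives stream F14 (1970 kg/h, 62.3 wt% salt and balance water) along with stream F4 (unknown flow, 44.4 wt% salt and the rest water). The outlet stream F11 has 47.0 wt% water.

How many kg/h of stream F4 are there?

Let F4 be the unknown flow. Total out = 1970 + F4.
water balance: 742.69 + 0.556·F4 = 0.470·(1970 + F4)
(0.556 − 0.470)·F4 = 0.470×1970 − 742.69 = 183.21
F4 = 183.21 / 0.086 = 2130.3 kg/h

2130 kg/h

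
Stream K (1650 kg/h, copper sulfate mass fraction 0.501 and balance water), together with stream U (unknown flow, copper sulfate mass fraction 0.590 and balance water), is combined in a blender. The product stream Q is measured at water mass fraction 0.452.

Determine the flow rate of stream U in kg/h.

Let U be the unknown flow. Total out = 1650 + U.
water balance: 823.35 + 0.410·U = 0.452·(1650 + U)
(0.410 − 0.452)·U = 0.452×1650 − 823.35 = -77.55
U = -77.55 / -0.042 = 1846.4 kg/h

1846 kg/h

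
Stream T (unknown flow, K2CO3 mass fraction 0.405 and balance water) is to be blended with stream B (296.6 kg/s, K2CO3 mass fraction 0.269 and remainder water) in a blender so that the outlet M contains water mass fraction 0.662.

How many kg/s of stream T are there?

Let T be the unknown flow. Total out = 296.6 + T.
water balance: 216.81 + 0.595·T = 0.662·(296.6 + T)
(0.595 − 0.662)·T = 0.662×296.6 − 216.81 = -20.465
T = -20.465 / -0.067 = 305.45 kg/s

305.5 kg/s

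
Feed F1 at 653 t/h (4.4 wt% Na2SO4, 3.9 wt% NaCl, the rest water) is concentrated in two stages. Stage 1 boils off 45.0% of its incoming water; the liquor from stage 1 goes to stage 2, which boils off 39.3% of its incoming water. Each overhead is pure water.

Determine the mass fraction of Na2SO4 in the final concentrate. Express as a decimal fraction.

0.1131

water in feed = 653×0.917 = 598.8 t/h.
After stage 1: water left = (1−0.450)×598.8 = 329.34; stream total = 383.54 t/h.
After stage 2: water left = (1−0.393)×329.34 = 199.91; final concentrate = 254.11 t/h.
Na2SO4 fraction = 28.732/254.11 = 0.1131.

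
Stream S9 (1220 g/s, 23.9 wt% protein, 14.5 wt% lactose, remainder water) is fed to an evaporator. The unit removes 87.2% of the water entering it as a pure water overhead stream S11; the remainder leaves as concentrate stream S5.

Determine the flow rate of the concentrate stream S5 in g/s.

water entering = 1220×0.616 = 751.52 g/s; overhead removed = 0.872×751.52 = 655.33 g/s.
Concentrate = 1220 − 655.33 = 564.67 g/s.

564.7 g/s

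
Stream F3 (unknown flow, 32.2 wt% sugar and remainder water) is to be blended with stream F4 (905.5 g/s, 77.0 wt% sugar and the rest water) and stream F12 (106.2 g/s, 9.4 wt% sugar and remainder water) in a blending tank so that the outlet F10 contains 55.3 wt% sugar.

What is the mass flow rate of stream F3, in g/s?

Let F3 be the unknown flow. Total out = 1011.7 + F3.
sugar balance: 707.22 + 0.322·F3 = 0.553·(1011.7 + F3)
(0.322 − 0.553)·F3 = 0.553×1011.7 − 707.22 = -147.75
F3 = -147.75 / -0.231 = 639.6 g/s

639.6 g/s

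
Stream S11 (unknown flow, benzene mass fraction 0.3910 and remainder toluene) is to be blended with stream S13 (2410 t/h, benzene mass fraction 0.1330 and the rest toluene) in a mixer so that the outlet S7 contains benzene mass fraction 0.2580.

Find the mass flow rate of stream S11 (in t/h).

2265 t/h

Let S11 be the unknown flow. Total out = 2410 + S11.
benzene balance: 320.53 + 0.391·S11 = 0.258·(2410 + S11)
(0.391 − 0.258)·S11 = 0.258×2410 − 320.53 = 301.25
S11 = 301.25 / 0.133 = 2265 t/h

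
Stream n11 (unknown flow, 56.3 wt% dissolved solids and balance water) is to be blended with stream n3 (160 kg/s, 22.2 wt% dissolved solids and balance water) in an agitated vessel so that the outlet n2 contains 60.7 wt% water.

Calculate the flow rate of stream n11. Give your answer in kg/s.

160.9 kg/s

Let n11 be the unknown flow. Total out = 160 + n11.
water balance: 124.48 + 0.437·n11 = 0.607·(160 + n11)
(0.437 − 0.607)·n11 = 0.607×160 − 124.48 = -27.36
n11 = -27.36 / -0.170 = 160.94 kg/s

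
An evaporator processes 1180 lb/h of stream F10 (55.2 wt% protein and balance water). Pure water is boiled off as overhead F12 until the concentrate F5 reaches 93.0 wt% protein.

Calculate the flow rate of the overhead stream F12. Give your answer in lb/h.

479.6 lb/h

protein is conserved: 1180×0.552 = 651.36 lb/h all reports to the concentrate.
Concentrate = 651.36/(target fraction) = 700.39 lb/h.
Overhead = 1180 − 700.39 = 479.61 lb/h.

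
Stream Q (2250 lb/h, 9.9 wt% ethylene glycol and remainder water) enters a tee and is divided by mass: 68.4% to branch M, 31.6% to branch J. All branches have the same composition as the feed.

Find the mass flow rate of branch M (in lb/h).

Branch M flow = 0.684×2250 = 1539 lb/h.

1539 lb/h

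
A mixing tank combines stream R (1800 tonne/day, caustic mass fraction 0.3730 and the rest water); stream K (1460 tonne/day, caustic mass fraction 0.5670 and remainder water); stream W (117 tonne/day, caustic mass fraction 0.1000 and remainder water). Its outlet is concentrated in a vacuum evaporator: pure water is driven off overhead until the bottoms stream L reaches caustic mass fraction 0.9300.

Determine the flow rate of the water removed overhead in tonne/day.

1752 tonne/day

caustic entering = 1800×0.373 + 1460×0.567 + 117×0.100 = 1510.9 tonne/day.
All caustic reports to L, so L = 1510.9/0.930 = 1624.6 tonne/day.
Total feed = 3377 tonne/day; overhead = 3377 − 1624.6 = 1752.4 tonne/day.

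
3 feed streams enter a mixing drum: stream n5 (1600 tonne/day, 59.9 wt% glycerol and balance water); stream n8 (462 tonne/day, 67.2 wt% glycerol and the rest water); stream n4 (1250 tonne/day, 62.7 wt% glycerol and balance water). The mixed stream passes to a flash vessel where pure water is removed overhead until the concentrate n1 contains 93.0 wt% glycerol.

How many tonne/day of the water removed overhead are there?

1105 tonne/day

glycerol entering = 1600×0.599 + 462×0.672 + 1250×0.627 = 2052.6 tonne/day.
All glycerol reports to n1, so n1 = 2052.6/0.930 = 2207.1 tonne/day.
Total feed = 3312 tonne/day; overhead = 3312 − 2207.1 = 1104.9 tonne/day.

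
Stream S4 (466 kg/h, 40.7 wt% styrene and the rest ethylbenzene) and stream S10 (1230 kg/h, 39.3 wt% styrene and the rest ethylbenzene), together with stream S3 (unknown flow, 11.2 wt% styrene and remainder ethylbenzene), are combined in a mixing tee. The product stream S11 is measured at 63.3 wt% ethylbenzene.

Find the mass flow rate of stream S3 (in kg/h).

198.5 kg/h

Let S3 be the unknown flow. Total out = 1696 + S3.
ethylbenzene balance: 1022.9 + 0.888·S3 = 0.633·(1696 + S3)
(0.888 − 0.633)·S3 = 0.633×1696 − 1022.9 = 50.62
S3 = 50.62 / 0.255 = 198.51 kg/h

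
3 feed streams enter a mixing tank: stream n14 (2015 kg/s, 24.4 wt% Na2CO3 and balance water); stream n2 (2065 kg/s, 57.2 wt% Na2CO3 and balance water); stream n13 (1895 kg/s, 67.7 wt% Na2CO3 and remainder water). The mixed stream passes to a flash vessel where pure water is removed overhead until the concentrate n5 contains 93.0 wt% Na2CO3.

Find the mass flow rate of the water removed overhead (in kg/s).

Na2CO3 entering = 2015×0.244 + 2065×0.572 + 1895×0.677 = 2955.8 kg/s.
All Na2CO3 reports to n5, so n5 = 2955.8/0.930 = 3178.2 kg/s.
Total feed = 5975 kg/s; overhead = 5975 − 3178.2 = 2796.8 kg/s.

2797 kg/s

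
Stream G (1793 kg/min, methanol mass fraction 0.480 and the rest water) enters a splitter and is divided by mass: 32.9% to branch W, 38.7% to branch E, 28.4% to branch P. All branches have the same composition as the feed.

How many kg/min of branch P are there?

509.2 kg/min

Branch P flow = 0.284×1793 = 509.21 kg/min.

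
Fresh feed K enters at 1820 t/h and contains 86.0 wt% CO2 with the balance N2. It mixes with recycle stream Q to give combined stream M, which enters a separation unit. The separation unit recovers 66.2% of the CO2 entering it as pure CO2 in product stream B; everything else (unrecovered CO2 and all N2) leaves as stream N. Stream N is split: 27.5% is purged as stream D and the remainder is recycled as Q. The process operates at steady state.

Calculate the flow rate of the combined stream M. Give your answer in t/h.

N2 enters only via K and leaves only via the purge: 1820×0.140 = 0.275×(N2 in N), and the separation unit passes all N2, so N2 in M = N2 in N = 926.55 t/h.
CO2 in M: m_A = 1820×0.860 + (1−0.275)·(1−0.662)·m_A, so m_A = 1565.2/0.7550 = 2073.2 t/h.
M = 2073.2 + 926.55 = 2999.8 t/h.

3000 t/h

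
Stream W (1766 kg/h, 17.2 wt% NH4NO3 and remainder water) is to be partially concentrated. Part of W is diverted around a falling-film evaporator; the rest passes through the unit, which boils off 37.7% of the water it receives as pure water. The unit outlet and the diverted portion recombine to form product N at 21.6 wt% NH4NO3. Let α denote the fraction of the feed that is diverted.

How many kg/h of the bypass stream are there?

All 1766×0.172 = 303.75 kg/h of NH4NO3 reaches N, so N = 303.75/0.216 = 1406.3 kg/h and vapour = 359.74 kg/h.
The evaporator receives (1−α)·1766 of feed at 0.828 water and removes 0.377 of that water:
0.377×0.828×(1−α)×1766 = 359.74
(1−α) = 359.74/551.27 = 0.6526;  α = 0.3474.
Bypass flow = 0.3474×1766 = 613.56 kg/h.

613.6 kg/h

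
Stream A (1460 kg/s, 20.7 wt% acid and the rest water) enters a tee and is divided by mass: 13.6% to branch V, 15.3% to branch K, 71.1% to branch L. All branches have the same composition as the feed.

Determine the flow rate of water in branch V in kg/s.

Branch V total = 0.136×1460 = 198.56 kg/s.
water in V = 0.793×198.56 = 157.46 kg/s.

157.5 kg/s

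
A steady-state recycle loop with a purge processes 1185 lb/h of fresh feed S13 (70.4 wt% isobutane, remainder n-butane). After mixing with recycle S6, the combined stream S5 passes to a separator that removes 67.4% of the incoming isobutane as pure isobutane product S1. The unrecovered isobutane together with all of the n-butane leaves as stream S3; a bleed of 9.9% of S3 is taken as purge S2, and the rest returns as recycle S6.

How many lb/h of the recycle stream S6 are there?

n-butane enters only via S13 and leaves only via the purge: 1185×0.296 = 0.099×(n-butane in S3), and the separator passes all n-butane, so n-butane in S5 = n-butane in S3 = 3543 lb/h.
isobutane in S5: m_A = 1185×0.704 + (1−0.099)·(1−0.674)·m_A, so m_A = 834.24/0.7063 = 1181.2 lb/h.
S3 = (1−0.674)×1181.2 + 3543 = 3928.1 lb/h.
Recycle S6 = (1−0.099)×3928.1 = 3539.2 lb/h.

3539 lb/h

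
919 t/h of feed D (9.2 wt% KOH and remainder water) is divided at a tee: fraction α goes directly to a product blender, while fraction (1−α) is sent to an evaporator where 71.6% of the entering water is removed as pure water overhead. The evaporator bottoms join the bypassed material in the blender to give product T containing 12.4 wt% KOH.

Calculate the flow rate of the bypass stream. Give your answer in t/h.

All 919×0.092 = 84.548 t/h of KOH reaches T, so T = 84.548/0.124 = 681.84 t/h and vapour = 237.16 t/h.
The evaporator receives (1−α)·919 of feed at 0.908 water and removes 0.716 of that water:
0.716×0.908×(1−α)×919 = 237.16
(1−α) = 237.16/597.47 = 0.3969;  α = 0.6031.
Bypass flow = 0.6031×919 = 554.21 t/h.

554.2 t/h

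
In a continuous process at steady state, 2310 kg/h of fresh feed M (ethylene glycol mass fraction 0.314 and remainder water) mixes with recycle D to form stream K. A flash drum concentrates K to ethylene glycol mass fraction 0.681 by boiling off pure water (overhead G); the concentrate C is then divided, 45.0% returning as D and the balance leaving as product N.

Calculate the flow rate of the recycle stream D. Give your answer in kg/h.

871.5 kg/h

Overall ethylene glycol balance (none leaves overhead): ethylene glycol in fresh feed = ethylene glycol in product, i.e. 2310×0.314 = (1−0.450)·C·0.681.
C = 725.34/(0.681×0.550) = 1936.6 kg/h.
Recycle D = 0.450×1936.6 = 871.45 kg/h.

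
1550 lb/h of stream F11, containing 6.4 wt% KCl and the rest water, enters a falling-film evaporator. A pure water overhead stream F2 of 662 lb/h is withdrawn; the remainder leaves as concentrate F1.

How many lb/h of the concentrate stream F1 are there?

888 lb/h

Concentrate = 1550 − 662 = 888 lb/h.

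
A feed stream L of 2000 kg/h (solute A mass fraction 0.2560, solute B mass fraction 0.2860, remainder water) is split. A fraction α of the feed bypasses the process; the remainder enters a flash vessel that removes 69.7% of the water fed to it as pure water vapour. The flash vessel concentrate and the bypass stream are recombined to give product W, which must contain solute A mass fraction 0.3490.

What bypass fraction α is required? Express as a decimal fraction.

0.165

All 2000×0.256 = 512 kg/h of solute A reaches W, so W = 512/0.349 = 1467 kg/h and vapour = 532.95 kg/h.
The evaporator receives (1−α)·2000 of feed at 0.458 water and removes 0.697 of that water:
0.697×0.458×(1−α)×2000 = 532.95
(1−α) = 532.95/638.45 = 0.8348;  α = 0.1652.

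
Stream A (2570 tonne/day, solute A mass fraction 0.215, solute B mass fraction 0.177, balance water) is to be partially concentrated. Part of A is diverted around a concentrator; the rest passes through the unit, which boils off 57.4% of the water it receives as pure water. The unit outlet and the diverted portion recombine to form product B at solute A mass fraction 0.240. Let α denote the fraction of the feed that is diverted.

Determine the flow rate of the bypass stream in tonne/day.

All 2570×0.215 = 552.55 tonne/day of solute A reaches B, so B = 552.55/0.240 = 2302.3 tonne/day and vapour = 267.71 tonne/day.
The evaporator receives (1−α)·2570 of feed at 0.608 water and removes 0.574 of that water:
0.574×0.608×(1−α)×2570 = 267.71
(1−α) = 267.71/896.91 = 0.2985;  α = 0.7015.
Bypass flow = 0.7015×2570 = 1802.9 tonne/day.

1803 tonne/day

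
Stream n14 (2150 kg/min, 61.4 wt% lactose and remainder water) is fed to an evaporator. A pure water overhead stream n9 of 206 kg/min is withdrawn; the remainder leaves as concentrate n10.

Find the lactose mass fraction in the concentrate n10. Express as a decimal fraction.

0.679

lactose is not removed: 2150×0.614 = 1320.1 kg/min of lactose enters n10.
Concentrate = 2150 − 206 = 1944 kg/min.
Mass fraction = 1320.1/1944 = 0.679.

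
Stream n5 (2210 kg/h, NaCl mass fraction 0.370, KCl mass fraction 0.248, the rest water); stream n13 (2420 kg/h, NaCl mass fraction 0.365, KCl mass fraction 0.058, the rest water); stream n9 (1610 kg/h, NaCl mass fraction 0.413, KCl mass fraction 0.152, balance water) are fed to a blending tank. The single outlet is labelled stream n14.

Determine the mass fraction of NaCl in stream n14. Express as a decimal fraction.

0.379

Total flow out = 2210 + 2420 + 1610 = 6240 kg/h.
NaCl in = 2210×0.370 + 2420×0.365 + 1610×0.413 = 2365.9 kg/h.
NaCl mass fraction in n14 = 2365.9/6240 = 0.379.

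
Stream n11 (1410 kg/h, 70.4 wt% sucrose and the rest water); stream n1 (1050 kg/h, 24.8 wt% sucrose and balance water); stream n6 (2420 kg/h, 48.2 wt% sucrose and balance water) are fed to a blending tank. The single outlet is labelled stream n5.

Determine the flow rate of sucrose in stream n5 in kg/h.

sucrose out = sucrose in = 1410×0.704 + 1050×0.248 + 2420×0.482 = 2419.5 kg/h.

2419 kg/h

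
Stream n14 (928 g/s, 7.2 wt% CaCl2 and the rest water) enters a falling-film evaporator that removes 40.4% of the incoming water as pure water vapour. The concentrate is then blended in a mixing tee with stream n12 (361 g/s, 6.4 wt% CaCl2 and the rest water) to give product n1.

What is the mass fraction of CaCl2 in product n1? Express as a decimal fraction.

0.096

Vapour removed = 0.404×0.928×928 = 347.92 g/s; concentrate = 580.08 g/s.
CaCl2 reaching the mixer = 66.816 (from concentrate) + 361×0.064 = 89.92 g/s.
Product flow = 580.08 + 361 = 941.08 g/s; CaCl2 fraction = 0.096.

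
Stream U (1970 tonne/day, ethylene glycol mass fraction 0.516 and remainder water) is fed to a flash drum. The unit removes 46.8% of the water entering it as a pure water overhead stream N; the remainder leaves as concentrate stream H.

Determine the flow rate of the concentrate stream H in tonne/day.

1524 tonne/day

water entering = 1970×0.484 = 953.48 tonne/day; overhead removed = 0.468×953.48 = 446.23 tonne/day.
Concentrate = 1970 − 446.23 = 1523.8 tonne/day.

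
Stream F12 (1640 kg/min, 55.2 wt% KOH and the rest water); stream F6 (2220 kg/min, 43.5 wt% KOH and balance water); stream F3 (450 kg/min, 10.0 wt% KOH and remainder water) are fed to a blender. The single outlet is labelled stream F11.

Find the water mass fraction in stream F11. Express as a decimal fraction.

0.555

Total flow out = 1640 + 2220 + 450 = 4310 kg/min.
water in = 1640×0.448 + 2220×0.565 + 450×0.900 = 2394 kg/min.
water mass fraction in F11 = 2394/4310 = 0.555.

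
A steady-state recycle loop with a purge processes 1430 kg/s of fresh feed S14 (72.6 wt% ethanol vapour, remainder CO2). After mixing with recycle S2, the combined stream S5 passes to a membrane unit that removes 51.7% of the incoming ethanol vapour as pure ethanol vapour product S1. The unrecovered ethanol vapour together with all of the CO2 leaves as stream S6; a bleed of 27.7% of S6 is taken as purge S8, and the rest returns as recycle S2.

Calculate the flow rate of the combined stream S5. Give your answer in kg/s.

CO2 enters only via S14 and leaves only via the purge: 1430×0.274 = 0.277×(CO2 in S6), and the membrane unit passes all CO2, so CO2 in S5 = CO2 in S6 = 1414.5 kg/s.
ethanol vapour in S5: m_A = 1430×0.726 + (1−0.277)·(1−0.517)·m_A, so m_A = 1038.2/0.6508 = 1595.3 kg/s.
S5 = 1595.3 + 1414.5 = 3009.8 kg/s.

3010 kg/s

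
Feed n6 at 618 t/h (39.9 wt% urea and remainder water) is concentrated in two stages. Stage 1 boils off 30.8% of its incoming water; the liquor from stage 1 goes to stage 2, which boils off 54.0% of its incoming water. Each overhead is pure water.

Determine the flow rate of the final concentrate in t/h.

364.8 t/h

water in feed = 618×0.601 = 371.42 t/h.
After stage 1: water left = (1−0.308)×371.42 = 257.02; stream total = 503.6 t/h.
After stage 2: water left = (1−0.540)×257.02 = 118.23; final concentrate = 364.81 t/h.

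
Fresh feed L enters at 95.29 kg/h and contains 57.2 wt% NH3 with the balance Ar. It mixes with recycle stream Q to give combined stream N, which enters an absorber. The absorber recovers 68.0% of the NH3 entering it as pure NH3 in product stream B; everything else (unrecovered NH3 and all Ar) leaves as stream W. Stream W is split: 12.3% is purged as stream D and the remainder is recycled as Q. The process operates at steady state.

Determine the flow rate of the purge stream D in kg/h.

43.77 kg/h

Ar enters only via L and leaves only via the purge: 95.29×0.428 = 0.123×(Ar in W), and the absorber passes all Ar, so Ar in N = Ar in W = 331.58 kg/h.
NH3 in N: m_A = 95.29×0.572 + (1−0.123)·(1−0.680)·m_A, so m_A = 54.506/0.7194 = 75.77 kg/h.
W = (1−0.680)×75.77 + 331.58 = 355.82 kg/h.
Purge D = 0.123×355.82 = 43.766 kg/h.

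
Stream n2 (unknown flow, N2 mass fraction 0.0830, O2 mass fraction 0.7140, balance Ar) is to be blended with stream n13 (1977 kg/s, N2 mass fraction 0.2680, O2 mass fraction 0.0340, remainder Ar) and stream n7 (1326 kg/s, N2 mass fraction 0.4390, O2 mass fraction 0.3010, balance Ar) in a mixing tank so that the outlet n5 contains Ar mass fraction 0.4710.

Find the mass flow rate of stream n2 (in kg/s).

Let n2 be the unknown flow. Total out = 3303 + n2.
Ar balance: 1724.7 + 0.203·n2 = 0.471·(3303 + n2)
(0.203 − 0.471)·n2 = 0.471×3303 − 1724.7 = -168.99
n2 = -168.99 / -0.268 = 630.57 kg/s

630.6 kg/s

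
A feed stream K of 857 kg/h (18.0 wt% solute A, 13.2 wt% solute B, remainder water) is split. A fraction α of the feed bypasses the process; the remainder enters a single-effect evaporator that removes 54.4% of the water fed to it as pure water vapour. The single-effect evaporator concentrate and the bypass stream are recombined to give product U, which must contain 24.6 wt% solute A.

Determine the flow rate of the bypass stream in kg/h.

242.7 kg/h

All 857×0.180 = 154.26 kg/h of solute A reaches U, so U = 154.26/0.246 = 627.07 kg/h and vapour = 229.93 kg/h.
The evaporator receives (1−α)·857 of feed at 0.688 water and removes 0.544 of that water:
0.544×0.688×(1−α)×857 = 229.93
(1−α) = 229.93/320.75 = 0.7168;  α = 0.2832.
Bypass flow = 0.2832×857 = 242.67 kg/h.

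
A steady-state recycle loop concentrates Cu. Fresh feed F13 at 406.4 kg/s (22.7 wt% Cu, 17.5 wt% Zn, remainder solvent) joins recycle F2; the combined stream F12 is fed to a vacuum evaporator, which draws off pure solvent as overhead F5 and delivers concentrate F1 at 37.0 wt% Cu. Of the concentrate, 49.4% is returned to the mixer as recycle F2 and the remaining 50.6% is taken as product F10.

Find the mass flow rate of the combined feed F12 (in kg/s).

649.8 kg/s

Overall Cu balance (none leaves overhead): Cu in fresh feed = Cu in product, i.e. 406.4×0.227 = (1−0.494)·F1·0.370.
F1 = 92.253/(0.370×0.506) = 492.75 kg/s.
Recycle F2 = 0.494×492.75 = 243.42 kg/s.
Combined feed F12 = 406.4 + 243.42 = 649.82 kg/s.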